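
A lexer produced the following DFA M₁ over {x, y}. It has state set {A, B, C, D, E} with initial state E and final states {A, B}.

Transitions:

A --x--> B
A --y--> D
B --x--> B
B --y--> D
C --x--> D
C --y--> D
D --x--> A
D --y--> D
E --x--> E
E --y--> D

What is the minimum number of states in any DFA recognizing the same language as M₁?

Reachable states from the start: {A,B,D,E}. Unreachable: {C} — drop them.
P0 = {A,B} | {D,E}.
Split {D,E} by δ(·,x) → {D} and {E}.
No further refinement is possible. Final partition (3 blocks): {A,B} | {D} | {E}.

3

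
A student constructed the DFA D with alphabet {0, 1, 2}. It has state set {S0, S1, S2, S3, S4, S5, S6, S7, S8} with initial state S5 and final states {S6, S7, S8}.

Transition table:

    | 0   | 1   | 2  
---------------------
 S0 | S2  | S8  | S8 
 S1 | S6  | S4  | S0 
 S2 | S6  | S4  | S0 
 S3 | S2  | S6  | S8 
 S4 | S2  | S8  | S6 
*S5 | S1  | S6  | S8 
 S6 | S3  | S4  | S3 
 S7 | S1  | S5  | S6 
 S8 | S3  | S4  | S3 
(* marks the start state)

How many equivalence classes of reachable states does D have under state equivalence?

Reachable states from the start: {S0,S1,S2,S3,S4,S5,S6,S8}. Unreachable: {S7} — drop them.
Initial partition by acceptance: {S6,S8} | {S0,S1,S2,S3,S4,S5}.
On input 0, block {S0,S1,S2,S3,S4,S5} splits into {S0,S3,S4,S5} and {S1,S2}.
The partition is now stable with 3 blocks: {S6,S8} | {S0,S3,S4,S5} | {S1,S2}.

3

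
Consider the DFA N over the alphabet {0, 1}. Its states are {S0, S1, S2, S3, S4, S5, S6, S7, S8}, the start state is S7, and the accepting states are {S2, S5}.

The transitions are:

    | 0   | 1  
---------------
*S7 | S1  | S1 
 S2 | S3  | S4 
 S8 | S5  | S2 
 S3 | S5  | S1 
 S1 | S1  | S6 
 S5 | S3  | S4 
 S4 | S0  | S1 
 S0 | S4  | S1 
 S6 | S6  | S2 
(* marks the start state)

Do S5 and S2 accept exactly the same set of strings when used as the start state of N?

Yes

Reachable states from the start: {S0,S1,S2,S3,S4,S5,S6,S7}. Unreachable: {S8} — drop them.
Initial partition by acceptance: {S2,S5} | {S0,S1,S3,S4,S6,S7}.
On input 0, block {S0,S1,S3,S4,S6,S7} splits into {S0,S1,S4,S6,S7} and {S3}.
Split {S0,S1,S4,S6,S7} by δ(·,1) → {S0,S1,S4,S7} and {S6}.
Split {S0,S1,S4,S7} by δ(·,1) → {S0,S4,S7} and {S1}.
On input 0, block {S0,S4,S7} splits into {S0,S4} and {S7}.
Stable partition: {S2,S5} | {S0,S4} | {S3} | {S6} | {S1} | {S7} — 6 equivalence classes.
S5 and S2 lie in the same block of the stable partition, so they are equivalent — no string distinguishes them.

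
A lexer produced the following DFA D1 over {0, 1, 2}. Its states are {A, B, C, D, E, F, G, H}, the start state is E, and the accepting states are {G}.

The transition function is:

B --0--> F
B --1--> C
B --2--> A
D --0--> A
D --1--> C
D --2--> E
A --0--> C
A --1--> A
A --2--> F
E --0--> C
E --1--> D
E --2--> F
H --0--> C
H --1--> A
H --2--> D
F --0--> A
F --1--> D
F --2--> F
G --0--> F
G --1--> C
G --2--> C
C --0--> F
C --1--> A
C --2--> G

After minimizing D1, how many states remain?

First remove the unreachable states {B,H}; 6 states remain.
Start with accepting vs non-accepting: {G} | {A,C,D,E,F}.
Refine {A,C,D,E,F} on symbol 2: members go to different blocks, giving {A,D,E,F} and {C}.
On input 0, block {A,D,E,F} splits into {A,E} and {D,F}.
On input 1, block {A,E} splits into {A} and {E}.
On input 1, block {D,F} splits into {D} and {F}.
Stable partition: {G} | {A} | {C} | {D} | {E} | {F} — 6 equivalence classes.

6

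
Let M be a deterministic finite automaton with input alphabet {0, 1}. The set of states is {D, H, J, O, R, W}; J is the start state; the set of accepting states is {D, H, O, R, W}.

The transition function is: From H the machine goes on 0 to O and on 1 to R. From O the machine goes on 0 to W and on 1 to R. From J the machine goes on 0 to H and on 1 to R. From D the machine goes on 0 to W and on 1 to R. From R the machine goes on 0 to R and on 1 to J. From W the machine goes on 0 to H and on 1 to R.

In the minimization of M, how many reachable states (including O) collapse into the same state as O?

3

Reachable states from the start: {H,J,O,R,W}. Unreachable: {D} — drop them.
Initial partition by acceptance: {H,O,R,W} | {J}.
On input 1, block {H,O,R,W} splits into {H,O,W} and {R}.
The partition is now stable with 3 blocks: {H,O,W} | {J} | {R}.
The equivalence class containing O is {H,O,W}, of size 3.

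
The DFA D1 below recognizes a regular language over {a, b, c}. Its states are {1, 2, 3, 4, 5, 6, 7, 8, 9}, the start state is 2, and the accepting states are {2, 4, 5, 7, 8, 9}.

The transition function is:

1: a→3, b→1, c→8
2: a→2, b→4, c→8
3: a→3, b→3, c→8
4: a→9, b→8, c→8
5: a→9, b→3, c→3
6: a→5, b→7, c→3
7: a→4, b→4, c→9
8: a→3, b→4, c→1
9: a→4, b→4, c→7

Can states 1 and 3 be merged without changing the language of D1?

Yes

Reachable states from the start: {1,2,3,4,7,8,9}. Unreachable: {5,6} — drop them.
Start with accepting vs non-accepting: {2,4,7,8,9} | {1,3}.
On input a, block {2,4,7,8,9} splits into {2,4,7,9} and {8}.
Refine {2,4,7,9} on symbol b: members go to different blocks, giving {2,7,9} and {4}.
Split {2,7,9} by δ(·,a) → {7,9} and {2}.
No further refinement is possible. Final partition (5 blocks): {7,9} | {1,3} | {8} | {4} | {2}.
1 and 3 lie in the same block of the stable partition, so they are equivalent — no string distinguishes them.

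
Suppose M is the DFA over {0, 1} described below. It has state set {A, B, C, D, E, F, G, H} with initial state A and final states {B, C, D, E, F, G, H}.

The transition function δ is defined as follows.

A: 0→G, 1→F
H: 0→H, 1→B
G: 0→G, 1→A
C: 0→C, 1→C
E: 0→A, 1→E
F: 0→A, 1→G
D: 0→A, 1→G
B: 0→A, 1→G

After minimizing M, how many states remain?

States {B,C,D,E,H} cannot be reached from the start state, so discard them.
P0 = {F,G} | {A}.
Split {F,G} by δ(·,0) → {F} and {G}.
The partition is now stable with 3 blocks: {F} | {A} | {G}.

3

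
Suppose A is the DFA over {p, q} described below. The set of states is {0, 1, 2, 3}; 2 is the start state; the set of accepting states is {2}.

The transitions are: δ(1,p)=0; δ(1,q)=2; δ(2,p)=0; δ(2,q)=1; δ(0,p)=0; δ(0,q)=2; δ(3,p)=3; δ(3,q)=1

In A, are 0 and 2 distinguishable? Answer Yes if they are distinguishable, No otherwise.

First remove the unreachable states {3}; 3 states remain.
Start with accepting vs non-accepting: {2} | {0,1}.
The partition is now stable with 2 blocks: {2} | {0,1}.
0 and 2 end up in different blocks, so they are distinguishable. For instance, the string 'ε' is accepted from only 2.

Yes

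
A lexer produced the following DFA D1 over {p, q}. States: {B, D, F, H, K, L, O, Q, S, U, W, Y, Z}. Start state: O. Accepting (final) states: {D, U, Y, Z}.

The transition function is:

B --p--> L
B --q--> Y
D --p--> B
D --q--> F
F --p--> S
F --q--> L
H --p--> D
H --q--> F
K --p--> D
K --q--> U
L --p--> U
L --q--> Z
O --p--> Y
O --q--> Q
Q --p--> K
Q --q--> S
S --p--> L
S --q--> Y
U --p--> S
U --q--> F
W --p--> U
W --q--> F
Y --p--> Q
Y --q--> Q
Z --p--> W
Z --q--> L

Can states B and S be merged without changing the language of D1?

Reachable states from the start: {B,D,F,K,L,O,Q,S,U,W,Y,Z}. Unreachable: {H} — drop them.
Initial partition by acceptance: {D,U,Y,Z} | {B,F,K,L,O,Q,S,W}.
Refine {B,F,K,L,O,Q,S,W} on symbol p: members go to different blocks, giving {B,F,Q,S} and {K,L,O,W}.
Split {D,U,Y,Z} by δ(·,p) → {D,U,Y} and {Z}.
On input p, block {B,F,Q,S} splits into {B,Q,S} and {F}.
Refine {D,U,Y} on symbol q: members go to different blocks, giving {D,U} and {Y}.
Split {B,Q,S} by δ(·,q) → {B,S} and {Q}.
On input p, block {K,L,O,W} splits into {K,L,W} and {O}.
Split {K,L,W} by δ(·,q) → {L} and {W} and {K}.
The partition is now stable with 10 blocks: {D,U} | {B,S} | {L} | {Z} | {F} | {Y} | {Q} | {O} | {W} | {K}.
B and S lie in the same block of the stable partition, so they are equivalent — no string distinguishes them.

Yes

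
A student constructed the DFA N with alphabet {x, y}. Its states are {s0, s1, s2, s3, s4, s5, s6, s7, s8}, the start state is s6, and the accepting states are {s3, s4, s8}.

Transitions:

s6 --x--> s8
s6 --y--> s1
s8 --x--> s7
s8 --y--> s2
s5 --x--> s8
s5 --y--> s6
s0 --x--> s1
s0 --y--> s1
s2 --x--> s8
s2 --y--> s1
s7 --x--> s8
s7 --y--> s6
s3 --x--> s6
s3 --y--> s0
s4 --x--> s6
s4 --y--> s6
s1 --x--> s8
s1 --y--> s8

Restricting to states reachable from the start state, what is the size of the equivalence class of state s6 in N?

2

States {s0,s3,s4,s5} cannot be reached from the start state, so discard them.
Start with accepting vs non-accepting: {s8} | {s1,s2,s6,s7}.
Refine {s1,s2,s6,s7} on symbol y: members go to different blocks, giving {s2,s6,s7} and {s1}.
On input y, block {s2,s6,s7} splits into {s2,s6} and {s7}.
No further refinement is possible. Final partition (4 blocks): {s8} | {s2,s6} | {s1} | {s7}.
The equivalence class containing s6 is {s2,s6}, of size 2.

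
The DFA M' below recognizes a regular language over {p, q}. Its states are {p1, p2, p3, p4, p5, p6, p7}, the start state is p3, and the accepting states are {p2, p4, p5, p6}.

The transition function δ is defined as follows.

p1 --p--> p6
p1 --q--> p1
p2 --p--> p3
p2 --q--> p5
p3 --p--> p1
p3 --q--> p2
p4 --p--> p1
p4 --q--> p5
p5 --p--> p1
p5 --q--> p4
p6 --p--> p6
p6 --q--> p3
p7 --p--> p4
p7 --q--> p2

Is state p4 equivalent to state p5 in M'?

First remove the unreachable states {p7}; 6 states remain.
P0 = {p2,p4,p5,p6} | {p1,p3}.
Refine {p2,p4,p5,p6} on symbol p: members go to different blocks, giving {p2,p4,p5} and {p6}.
On input p, block {p1,p3} splits into {p1} and {p3}.
Split {p2,p4,p5} by δ(·,p) → {p4,p5} and {p2}.
Stable partition: {p4,p5} | {p1} | {p6} | {p3} | {p2} — 5 equivalence classes.
p4 and p5 lie in the same block of the stable partition, so they are equivalent — no string distinguishes them.

Yes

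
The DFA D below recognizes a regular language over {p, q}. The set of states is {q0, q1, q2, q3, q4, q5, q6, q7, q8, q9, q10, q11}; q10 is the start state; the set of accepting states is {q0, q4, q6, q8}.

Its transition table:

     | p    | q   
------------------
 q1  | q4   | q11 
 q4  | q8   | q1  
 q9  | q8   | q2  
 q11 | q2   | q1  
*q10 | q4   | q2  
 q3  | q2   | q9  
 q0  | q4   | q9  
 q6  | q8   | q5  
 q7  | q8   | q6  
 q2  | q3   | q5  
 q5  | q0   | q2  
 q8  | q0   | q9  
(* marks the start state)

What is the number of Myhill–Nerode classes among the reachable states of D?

States {q6,q7} cannot be reached from the start state, so discard them.
Start with accepting vs non-accepting: {q0,q4,q8} | {q1,q2,q3,q5,q9,q10,q11}.
Refine {q1,q2,q3,q5,q9,q10,q11} on symbol p: members go to different blocks, giving {q1,q5,q9,q10} and {q2,q3,q11}.
The partition is now stable with 3 blocks: {q0,q4,q8} | {q1,q5,q9,q10} | {q2,q3,q11}.

3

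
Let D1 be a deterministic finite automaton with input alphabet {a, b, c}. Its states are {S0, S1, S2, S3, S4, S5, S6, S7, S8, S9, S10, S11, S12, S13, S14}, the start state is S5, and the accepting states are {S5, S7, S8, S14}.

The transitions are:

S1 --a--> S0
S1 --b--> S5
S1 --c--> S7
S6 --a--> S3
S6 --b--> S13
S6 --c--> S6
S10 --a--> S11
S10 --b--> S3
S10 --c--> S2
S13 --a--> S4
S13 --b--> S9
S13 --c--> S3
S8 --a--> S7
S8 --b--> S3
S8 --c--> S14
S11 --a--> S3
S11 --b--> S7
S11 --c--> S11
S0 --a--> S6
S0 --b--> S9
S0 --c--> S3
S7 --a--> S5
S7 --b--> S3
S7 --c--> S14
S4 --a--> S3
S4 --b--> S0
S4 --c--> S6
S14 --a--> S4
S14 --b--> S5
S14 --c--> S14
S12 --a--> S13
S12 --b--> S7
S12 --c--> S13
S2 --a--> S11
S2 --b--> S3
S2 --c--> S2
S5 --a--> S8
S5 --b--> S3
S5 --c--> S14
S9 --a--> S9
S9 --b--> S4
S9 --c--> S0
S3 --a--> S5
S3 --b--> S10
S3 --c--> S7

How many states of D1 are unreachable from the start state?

2

No path from S5 leads to S1, S12; the other 13 states are all reachable.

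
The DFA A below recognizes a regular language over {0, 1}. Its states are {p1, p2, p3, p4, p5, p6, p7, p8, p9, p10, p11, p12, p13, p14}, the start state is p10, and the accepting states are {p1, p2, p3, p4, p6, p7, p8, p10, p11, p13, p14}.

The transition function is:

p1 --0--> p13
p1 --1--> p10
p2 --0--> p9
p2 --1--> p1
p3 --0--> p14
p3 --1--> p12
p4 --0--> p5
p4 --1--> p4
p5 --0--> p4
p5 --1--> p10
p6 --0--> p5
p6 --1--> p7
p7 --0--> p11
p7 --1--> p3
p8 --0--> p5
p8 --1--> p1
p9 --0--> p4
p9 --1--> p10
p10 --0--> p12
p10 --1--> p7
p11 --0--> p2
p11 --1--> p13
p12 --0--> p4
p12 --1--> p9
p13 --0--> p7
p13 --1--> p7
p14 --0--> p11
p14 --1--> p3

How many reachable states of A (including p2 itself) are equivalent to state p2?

1

Reachable states from the start: {p1,p2,p3,p4,p5,p7,p9,p10,p11,p12,p13,p14}. Unreachable: {p6,p8} — drop them.
Initial partition by acceptance: {p1,p2,p3,p4,p7,p10,p11,p13,p14} | {p5,p9,p12}.
Refine {p1,p2,p3,p4,p7,p10,p11,p13,p14} on symbol 0: members go to different blocks, giving {p1,p3,p7,p11,p13,p14} and {p2,p4,p10}.
Split {p1,p3,p7,p11,p13,p14} by δ(·,0) → {p1,p3,p7,p13,p14} and {p11}.
Split {p1,p3,p7,p13,p14} by δ(·,0) → {p1,p3,p13} and {p7,p14}.
Split {p1,p3,p13} by δ(·,0) → {p3,p13} and {p1}.
Refine {p3,p13} on symbol 1: members go to different blocks, giving {p3} and {p13}.
Split {p5,p9,p12} by δ(·,1) → {p5,p9} and {p12}.
Refine {p2,p4,p10} on symbol 0: members go to different blocks, giving {p2,p4} and {p10}.
On input 1, block {p2,p4} splits into {p2} and {p4}.
Stable partition: {p3} | {p5,p9} | {p2} | {p11} | {p7,p14} | {p1} | {p13} | {p12} | {p10} | {p4} — 10 equivalence classes.
State p2 belongs to the block {p2}, which has 1 states.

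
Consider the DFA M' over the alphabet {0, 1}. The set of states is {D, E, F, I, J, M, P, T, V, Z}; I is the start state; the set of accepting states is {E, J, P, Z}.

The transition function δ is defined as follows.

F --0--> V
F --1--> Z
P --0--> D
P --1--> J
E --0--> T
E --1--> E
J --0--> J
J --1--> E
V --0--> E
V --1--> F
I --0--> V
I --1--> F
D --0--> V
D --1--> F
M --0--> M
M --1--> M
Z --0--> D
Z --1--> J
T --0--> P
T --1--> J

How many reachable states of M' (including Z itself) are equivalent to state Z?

Reachable states from the start: {D,E,F,I,J,P,T,V,Z}. Unreachable: {M} — drop them.
Initial partition by acceptance: {E,J,P,Z} | {D,F,I,T,V}.
Split {E,J,P,Z} by δ(·,0) → {E,P,Z} and {J}.
Refine {E,P,Z} on symbol 1: members go to different blocks, giving {P,Z} and {E}.
Split {D,F,I,T,V} by δ(·,0) → {D,F,I} and {V} and {T}.
Refine {D,F,I} on symbol 1: members go to different blocks, giving {D,I} and {F}.
Stable partition: {P,Z} | {D,I} | {J} | {E} | {V} | {T} | {F} — 7 equivalence classes.
The equivalence class containing Z is {P,Z}, of size 2.

2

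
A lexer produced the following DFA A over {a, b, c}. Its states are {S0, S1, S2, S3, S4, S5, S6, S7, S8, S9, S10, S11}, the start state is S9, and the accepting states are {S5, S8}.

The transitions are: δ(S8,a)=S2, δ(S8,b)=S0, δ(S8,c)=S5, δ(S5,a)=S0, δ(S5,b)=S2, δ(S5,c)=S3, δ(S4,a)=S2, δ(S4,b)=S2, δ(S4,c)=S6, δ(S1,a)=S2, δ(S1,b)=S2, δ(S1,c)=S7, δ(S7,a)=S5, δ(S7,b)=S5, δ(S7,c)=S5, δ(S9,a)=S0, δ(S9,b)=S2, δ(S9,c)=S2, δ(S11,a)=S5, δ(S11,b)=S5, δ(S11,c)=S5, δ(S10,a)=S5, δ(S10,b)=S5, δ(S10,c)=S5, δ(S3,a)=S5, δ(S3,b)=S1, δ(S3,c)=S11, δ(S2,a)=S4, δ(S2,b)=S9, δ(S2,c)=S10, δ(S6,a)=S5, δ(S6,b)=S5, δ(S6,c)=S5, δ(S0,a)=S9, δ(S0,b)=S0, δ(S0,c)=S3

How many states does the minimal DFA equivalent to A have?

7

First remove the unreachable states {S8}; 11 states remain.
P0 = {S5} | {S0,S1,S2,S3,S4,S6,S7,S9,S10,S11}.
Refine {S0,S1,S2,S3,S4,S6,S7,S9,S10,S11} on symbol a: members go to different blocks, giving {S0,S1,S2,S4,S9} and {S3,S6,S7,S10,S11}.
On input c, block {S0,S1,S2,S4,S9} splits into {S0,S1,S2,S4} and {S9}.
Split {S0,S1,S2,S4} by δ(·,a) → {S1,S2,S4} and {S0}.
On input b, block {S1,S2,S4} splits into {S1,S4} and {S2}.
Split {S3,S6,S7,S10,S11} by δ(·,b) → {S6,S7,S10,S11} and {S3}.
No further refinement is possible. Final partition (7 blocks): {S5} | {S1,S4} | {S6,S7,S10,S11} | {S9} | {S0} | {S2} | {S3}.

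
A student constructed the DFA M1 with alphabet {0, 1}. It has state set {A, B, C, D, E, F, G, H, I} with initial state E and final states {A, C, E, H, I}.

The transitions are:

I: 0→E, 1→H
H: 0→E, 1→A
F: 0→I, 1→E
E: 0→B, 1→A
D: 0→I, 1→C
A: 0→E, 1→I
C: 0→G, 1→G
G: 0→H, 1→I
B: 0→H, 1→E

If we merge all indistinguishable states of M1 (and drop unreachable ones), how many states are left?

Reachable states from the start: {A,B,E,H,I}. Unreachable: {C,D,F,G} — drop them.
P0 = {A,E,H,I} | {B}.
On input 0, block {A,E,H,I} splits into {A,H,I} and {E}.
No further refinement is possible. Final partition (3 blocks): {A,H,I} | {B} | {E}.

3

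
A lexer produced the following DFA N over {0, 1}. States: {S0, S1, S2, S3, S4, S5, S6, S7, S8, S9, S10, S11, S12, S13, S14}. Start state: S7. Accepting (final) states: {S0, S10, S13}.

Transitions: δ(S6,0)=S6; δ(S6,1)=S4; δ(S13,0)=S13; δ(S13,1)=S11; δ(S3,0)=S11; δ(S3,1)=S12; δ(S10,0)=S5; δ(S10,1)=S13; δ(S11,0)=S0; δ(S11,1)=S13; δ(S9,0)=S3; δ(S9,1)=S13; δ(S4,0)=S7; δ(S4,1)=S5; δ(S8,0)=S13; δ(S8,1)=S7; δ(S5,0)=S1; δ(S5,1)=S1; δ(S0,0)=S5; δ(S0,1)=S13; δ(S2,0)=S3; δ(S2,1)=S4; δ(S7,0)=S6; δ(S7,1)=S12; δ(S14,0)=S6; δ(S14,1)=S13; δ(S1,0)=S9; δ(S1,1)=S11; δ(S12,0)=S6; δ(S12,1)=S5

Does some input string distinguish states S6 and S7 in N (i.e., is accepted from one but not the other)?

No

Reachable states from the start: {S0,S1,S3,S4,S5,S6,S7,S9,S11,S12,S13}. Unreachable: {S2,S8,S10,S14} — drop them.
P0 = {S0,S13} | {S1,S3,S4,S5,S6,S7,S9,S11,S12}.
Split {S0,S13} by δ(·,0) → {S0} and {S13}.
On input 0, block {S1,S3,S4,S5,S6,S7,S9,S11,S12} splits into {S1,S3,S4,S5,S6,S7,S9,S12} and {S11}.
Refine {S1,S3,S4,S5,S6,S7,S9,S12} on symbol 0: members go to different blocks, giving {S1,S4,S5,S6,S7,S9,S12} and {S3}.
Split {S1,S4,S5,S6,S7,S9,S12} by δ(·,0) → {S1,S4,S5,S6,S7,S12} and {S9}.
On input 0, block {S1,S4,S5,S6,S7,S12} splits into {S4,S5,S6,S7,S12} and {S1}.
Refine {S4,S5,S6,S7,S12} on symbol 0: members go to different blocks, giving {S4,S6,S7,S12} and {S5}.
Split {S4,S6,S7,S12} by δ(·,1) → {S4,S12} and {S6,S7}.
Stable partition: {S0} | {S4,S12} | {S13} | {S11} | {S3} | {S9} | {S1} | {S5} | {S6,S7} — 9 equivalence classes.
S6 and S7 lie in the same block of the stable partition, so they are equivalent — no string distinguishes them.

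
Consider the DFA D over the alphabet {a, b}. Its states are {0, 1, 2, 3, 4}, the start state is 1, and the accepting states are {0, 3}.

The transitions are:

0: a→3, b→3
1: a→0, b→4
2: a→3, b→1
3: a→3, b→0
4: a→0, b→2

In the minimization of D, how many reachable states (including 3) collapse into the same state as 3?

2

Initial partition by acceptance: {0,3} | {1,2,4}.
The partition is now stable with 2 blocks: {0,3} | {1,2,4}.
State 3 belongs to the block {0,3}, which has 2 states.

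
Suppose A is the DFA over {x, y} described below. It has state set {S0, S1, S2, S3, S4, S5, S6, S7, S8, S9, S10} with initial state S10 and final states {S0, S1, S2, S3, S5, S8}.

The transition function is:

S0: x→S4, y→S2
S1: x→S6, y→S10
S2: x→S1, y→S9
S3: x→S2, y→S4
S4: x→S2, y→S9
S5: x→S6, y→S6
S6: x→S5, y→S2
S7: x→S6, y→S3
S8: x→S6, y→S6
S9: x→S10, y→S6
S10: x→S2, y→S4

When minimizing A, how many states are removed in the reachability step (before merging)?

Starting at S10 and following transitions, the reachable set is {S1, S2, S4, S5, S6, S9, S10}. That leaves S0, S3, S7, S8 unreachable — 4 in total.

4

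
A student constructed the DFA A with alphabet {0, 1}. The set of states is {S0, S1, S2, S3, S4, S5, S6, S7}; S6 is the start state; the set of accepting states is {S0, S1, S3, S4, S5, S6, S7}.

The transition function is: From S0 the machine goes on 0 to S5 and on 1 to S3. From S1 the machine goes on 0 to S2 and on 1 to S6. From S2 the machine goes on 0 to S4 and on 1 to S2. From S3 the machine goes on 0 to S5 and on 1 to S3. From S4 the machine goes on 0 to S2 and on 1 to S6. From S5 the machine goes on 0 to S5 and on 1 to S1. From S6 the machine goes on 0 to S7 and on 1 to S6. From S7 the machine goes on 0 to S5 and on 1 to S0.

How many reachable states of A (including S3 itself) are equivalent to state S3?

Every state is reachable, so we keep all 8.
P0 = {S0,S1,S3,S4,S5,S6,S7} | {S2}.
Split {S0,S1,S3,S4,S5,S6,S7} by δ(·,0) → {S0,S3,S5,S6,S7} and {S1,S4}.
On input 1, block {S0,S3,S5,S6,S7} splits into {S0,S3,S6,S7} and {S5}.
Split {S0,S3,S6,S7} by δ(·,0) → {S0,S3,S7} and {S6}.
The partition is now stable with 5 blocks: {S0,S3,S7} | {S2} | {S1,S4} | {S5} | {S6}.
The equivalence class containing S3 is {S0,S3,S7}, of size 3.

3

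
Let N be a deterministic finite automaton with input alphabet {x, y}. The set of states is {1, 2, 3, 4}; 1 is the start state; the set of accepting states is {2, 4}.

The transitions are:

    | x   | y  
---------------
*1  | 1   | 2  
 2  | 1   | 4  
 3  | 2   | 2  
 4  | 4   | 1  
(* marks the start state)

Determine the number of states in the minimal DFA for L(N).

States {3} cannot be reached from the start state, so discard them.
Initial partition by acceptance: {2,4} | {1}.
Refine {2,4} on symbol x: members go to different blocks, giving {2} and {4}.
No further refinement is possible. Final partition (3 blocks): {2} | {1} | {4}.

3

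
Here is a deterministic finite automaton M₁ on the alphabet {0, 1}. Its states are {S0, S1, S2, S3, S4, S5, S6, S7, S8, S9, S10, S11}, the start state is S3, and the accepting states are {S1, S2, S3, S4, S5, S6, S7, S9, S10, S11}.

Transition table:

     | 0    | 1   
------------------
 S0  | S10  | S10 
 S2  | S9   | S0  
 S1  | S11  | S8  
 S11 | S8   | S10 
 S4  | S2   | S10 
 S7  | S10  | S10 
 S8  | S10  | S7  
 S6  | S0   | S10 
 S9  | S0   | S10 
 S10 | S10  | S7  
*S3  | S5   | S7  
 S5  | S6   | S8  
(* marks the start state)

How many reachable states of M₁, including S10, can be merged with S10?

States {S1,S2,S4,S9,S11} cannot be reached from the start state, so discard them.
P0 = {S3,S5,S6,S7,S10} | {S0,S8}.
Split {S3,S5,S6,S7,S10} by δ(·,0) → {S3,S5,S7,S10} and {S6}.
Refine {S3,S5,S7,S10} on symbol 0: members go to different blocks, giving {S3,S7,S10} and {S5}.
Split {S3,S7,S10} by δ(·,0) → {S7,S10} and {S3}.
No further refinement is possible. Final partition (5 blocks): {S7,S10} | {S0,S8} | {S6} | {S5} | {S3}.
State S10 belongs to the block {S7,S10}, which has 2 states.

2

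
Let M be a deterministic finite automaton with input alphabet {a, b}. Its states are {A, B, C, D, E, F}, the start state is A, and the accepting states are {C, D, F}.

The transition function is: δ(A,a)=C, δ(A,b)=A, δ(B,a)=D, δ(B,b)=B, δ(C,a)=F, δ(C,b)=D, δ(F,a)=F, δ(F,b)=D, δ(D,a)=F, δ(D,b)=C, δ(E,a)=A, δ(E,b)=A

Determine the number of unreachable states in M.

2

BFS from A reaches {A, C, D, F}; the 2 state(s) B, E are never visited.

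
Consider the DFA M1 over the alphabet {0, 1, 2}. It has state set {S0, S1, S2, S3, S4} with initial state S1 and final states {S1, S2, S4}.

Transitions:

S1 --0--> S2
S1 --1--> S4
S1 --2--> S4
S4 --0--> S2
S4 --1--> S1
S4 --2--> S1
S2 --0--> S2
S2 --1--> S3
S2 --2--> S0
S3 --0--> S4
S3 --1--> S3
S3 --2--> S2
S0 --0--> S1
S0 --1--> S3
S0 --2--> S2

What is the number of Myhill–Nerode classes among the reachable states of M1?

All states are reachable from the start state.
Initial partition by acceptance: {S1,S2,S4} | {S0,S3}.
Refine {S1,S2,S4} on symbol 1: members go to different blocks, giving {S1,S4} and {S2}.
Stable partition: {S1,S4} | {S0,S3} | {S2} — 3 equivalence classes.

3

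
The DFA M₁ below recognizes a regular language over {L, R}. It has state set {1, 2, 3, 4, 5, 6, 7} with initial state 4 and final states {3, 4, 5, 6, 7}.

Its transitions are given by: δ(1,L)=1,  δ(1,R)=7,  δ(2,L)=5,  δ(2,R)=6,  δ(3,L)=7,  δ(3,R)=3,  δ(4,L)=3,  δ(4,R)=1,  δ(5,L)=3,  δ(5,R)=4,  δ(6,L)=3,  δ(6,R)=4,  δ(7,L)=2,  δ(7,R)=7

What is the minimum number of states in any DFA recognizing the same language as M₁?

All states are reachable from the start state.
P0 = {3,4,5,6,7} | {1,2}.
On input L, block {3,4,5,6,7} splits into {3,4,5,6} and {7}.
Split {3,4,5,6} by δ(·,L) → {4,5,6} and {3}.
Refine {4,5,6} on symbol R: members go to different blocks, giving {5,6} and {4}.
On input L, block {1,2} splits into {1} and {2}.
No further refinement is possible. Final partition (6 blocks): {5,6} | {1} | {7} | {3} | {4} | {2}.

6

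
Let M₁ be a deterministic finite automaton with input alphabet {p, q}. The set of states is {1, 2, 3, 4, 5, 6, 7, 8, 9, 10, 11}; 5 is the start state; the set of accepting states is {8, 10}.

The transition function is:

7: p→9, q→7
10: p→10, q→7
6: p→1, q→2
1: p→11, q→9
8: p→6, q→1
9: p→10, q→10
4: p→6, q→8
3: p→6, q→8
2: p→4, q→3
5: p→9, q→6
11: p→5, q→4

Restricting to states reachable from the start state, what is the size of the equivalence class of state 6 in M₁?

1

Every state is reachable, so we keep all 11.
Initial partition by acceptance: {8,10} | {1,2,3,4,5,6,7,9,11}.
Refine {8,10} on symbol p: members go to different blocks, giving {8} and {10}.
Refine {1,2,3,4,5,6,7,9,11} on symbol p: members go to different blocks, giving {1,2,3,4,5,6,7,11} and {9}.
Refine {1,2,3,4,5,6,7,11} on symbol p: members go to different blocks, giving {1,2,3,4,6,11} and {5,7}.
Split {1,2,3,4,6,11} by δ(·,p) → {1,2,3,4,6} and {11}.
Refine {1,2,3,4,6} on symbol p: members go to different blocks, giving {2,3,4,6} and {1}.
Split {2,3,4,6} by δ(·,p) → {2,3,4} and {6}.
Refine {2,3,4} on symbol p: members go to different blocks, giving {3,4} and {2}.
Refine {5,7} on symbol q: members go to different blocks, giving {5} and {7}.
No further refinement is possible. Final partition (10 blocks): {8} | {3,4} | {10} | {9} | {5} | {11} | {1} | {6} | {2} | {7}.
State 6 belongs to the block {6}, which has 1 states.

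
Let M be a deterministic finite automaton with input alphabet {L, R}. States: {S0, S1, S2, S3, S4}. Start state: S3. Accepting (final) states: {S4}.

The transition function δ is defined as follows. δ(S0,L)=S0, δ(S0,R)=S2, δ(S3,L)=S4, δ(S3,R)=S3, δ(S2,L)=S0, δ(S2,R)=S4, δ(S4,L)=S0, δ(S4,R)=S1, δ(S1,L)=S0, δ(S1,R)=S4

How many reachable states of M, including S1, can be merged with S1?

Initial partition by acceptance: {S4} | {S0,S1,S2,S3}.
On input L, block {S0,S1,S2,S3} splits into {S0,S1,S2} and {S3}.
Refine {S0,S1,S2} on symbol R: members go to different blocks, giving {S1,S2} and {S0}.
The partition is now stable with 4 blocks: {S4} | {S1,S2} | {S3} | {S0}.
The equivalence class containing S1 is {S1,S2}, of size 2.

2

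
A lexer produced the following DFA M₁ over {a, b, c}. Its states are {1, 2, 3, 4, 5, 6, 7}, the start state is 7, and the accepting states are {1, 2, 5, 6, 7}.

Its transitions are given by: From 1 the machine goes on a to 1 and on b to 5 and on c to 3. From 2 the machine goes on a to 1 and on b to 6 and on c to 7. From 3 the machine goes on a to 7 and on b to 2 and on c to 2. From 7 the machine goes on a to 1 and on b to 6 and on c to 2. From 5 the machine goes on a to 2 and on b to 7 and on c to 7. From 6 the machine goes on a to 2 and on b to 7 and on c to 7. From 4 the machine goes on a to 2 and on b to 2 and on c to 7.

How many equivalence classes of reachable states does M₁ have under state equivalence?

4

States {4} cannot be reached from the start state, so discard them.
Start with accepting vs non-accepting: {1,2,5,6,7} | {3}.
Split {1,2,5,6,7} by δ(·,c) → {2,5,6,7} and {1}.
On input a, block {2,5,6,7} splits into {2,7} and {5,6}.
No further refinement is possible. Final partition (4 blocks): {2,7} | {3} | {1} | {5,6}.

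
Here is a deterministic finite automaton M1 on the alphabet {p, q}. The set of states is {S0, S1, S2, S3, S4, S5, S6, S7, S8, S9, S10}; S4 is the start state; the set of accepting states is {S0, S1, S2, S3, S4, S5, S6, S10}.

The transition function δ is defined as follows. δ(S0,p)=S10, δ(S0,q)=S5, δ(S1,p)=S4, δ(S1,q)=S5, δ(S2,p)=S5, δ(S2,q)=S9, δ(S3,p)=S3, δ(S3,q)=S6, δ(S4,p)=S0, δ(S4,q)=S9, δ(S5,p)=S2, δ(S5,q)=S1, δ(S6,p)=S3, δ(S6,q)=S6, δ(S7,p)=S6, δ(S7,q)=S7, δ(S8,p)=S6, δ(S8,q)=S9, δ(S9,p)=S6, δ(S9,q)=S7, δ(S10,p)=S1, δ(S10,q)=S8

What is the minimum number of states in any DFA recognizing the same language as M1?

Every state is reachable, so we keep all 11.
Start with accepting vs non-accepting: {S0,S1,S2,S3,S4,S5,S6,S10} | {S7,S8,S9}.
Split {S0,S1,S2,S3,S4,S5,S6,S10} by δ(·,q) → {S0,S1,S3,S5,S6} and {S2,S4,S10}.
On input p, block {S0,S1,S3,S5,S6} splits into {S0,S1,S5} and {S3,S6}.
The partition is now stable with 4 blocks: {S0,S1,S5} | {S7,S8,S9} | {S2,S4,S10} | {S3,S6}.

4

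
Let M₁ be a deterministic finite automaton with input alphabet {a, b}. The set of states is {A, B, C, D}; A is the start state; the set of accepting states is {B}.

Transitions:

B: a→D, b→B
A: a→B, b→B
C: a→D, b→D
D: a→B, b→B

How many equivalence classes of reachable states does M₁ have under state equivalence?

Reachable states from the start: {A,B,D}. Unreachable: {C} — drop them.
Start with accepting vs non-accepting: {B} | {A,D}.
Stable partition: {B} | {A,D} — 2 equivalence classes.

2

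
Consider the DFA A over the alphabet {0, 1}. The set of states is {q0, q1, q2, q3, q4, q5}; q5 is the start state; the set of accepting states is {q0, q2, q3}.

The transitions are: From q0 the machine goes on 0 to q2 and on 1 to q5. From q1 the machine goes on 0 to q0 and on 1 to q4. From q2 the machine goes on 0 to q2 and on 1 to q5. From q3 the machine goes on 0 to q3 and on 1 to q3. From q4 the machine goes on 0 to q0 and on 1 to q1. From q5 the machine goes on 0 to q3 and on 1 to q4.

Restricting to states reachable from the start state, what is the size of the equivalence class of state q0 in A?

All states are reachable from the start state.
Initial partition by acceptance: {q0,q2,q3} | {q1,q4,q5}.
Refine {q0,q2,q3} on symbol 1: members go to different blocks, giving {q0,q2} and {q3}.
Split {q1,q4,q5} by δ(·,0) → {q1,q4} and {q5}.
Stable partition: {q0,q2} | {q1,q4} | {q3} | {q5} — 4 equivalence classes.
The equivalence class containing q0 is {q0,q2}, of size 2.

2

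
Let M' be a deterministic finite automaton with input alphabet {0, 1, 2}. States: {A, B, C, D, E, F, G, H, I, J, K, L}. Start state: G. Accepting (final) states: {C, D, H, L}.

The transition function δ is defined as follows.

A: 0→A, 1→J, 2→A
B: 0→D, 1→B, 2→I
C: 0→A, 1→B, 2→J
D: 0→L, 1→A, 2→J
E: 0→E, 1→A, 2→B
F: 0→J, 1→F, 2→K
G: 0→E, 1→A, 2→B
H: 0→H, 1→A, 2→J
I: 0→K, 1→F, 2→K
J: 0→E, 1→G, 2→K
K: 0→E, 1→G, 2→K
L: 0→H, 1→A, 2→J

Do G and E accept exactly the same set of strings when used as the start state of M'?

First remove the unreachable states {C}; 11 states remain.
Start with accepting vs non-accepting: {D,H,L} | {A,B,E,F,G,I,J,K}.
Split {A,B,E,F,G,I,J,K} by δ(·,0) → {A,E,F,G,I,J,K} and {B}.
Split {A,E,F,G,I,J,K} by δ(·,2) → {A,F,I,J,K} and {E,G}.
Refine {A,F,I,J,K} on symbol 0: members go to different blocks, giving {A,F,I} and {J,K}.
Refine {A,F,I} on symbol 0: members go to different blocks, giving {F,I} and {A}.
Stable partition: {D,H,L} | {F,I} | {B} | {E,G} | {J,K} | {A} — 6 equivalence classes.
G and E lie in the same block of the stable partition, so they are equivalent — no string distinguishes them.

Yes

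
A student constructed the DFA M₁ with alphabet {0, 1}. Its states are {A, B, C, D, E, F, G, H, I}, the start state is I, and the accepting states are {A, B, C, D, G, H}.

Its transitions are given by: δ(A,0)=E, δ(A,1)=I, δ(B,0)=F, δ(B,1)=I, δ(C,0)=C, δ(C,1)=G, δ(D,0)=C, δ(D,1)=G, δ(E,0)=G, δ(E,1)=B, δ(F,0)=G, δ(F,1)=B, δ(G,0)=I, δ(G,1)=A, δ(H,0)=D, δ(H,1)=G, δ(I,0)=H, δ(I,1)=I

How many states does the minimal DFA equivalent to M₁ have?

5

P0 = {A,B,C,D,G,H} | {E,F,I}.
Refine {A,B,C,D,G,H} on symbol 0: members go to different blocks, giving {A,B,G} and {C,D,H}.
On input 1, block {A,B,G} splits into {A,B} and {G}.
Refine {E,F,I} on symbol 0: members go to different blocks, giving {E,F} and {I}.
Stable partition: {A,B} | {E,F} | {C,D,H} | {G} | {I} — 5 equivalence classes.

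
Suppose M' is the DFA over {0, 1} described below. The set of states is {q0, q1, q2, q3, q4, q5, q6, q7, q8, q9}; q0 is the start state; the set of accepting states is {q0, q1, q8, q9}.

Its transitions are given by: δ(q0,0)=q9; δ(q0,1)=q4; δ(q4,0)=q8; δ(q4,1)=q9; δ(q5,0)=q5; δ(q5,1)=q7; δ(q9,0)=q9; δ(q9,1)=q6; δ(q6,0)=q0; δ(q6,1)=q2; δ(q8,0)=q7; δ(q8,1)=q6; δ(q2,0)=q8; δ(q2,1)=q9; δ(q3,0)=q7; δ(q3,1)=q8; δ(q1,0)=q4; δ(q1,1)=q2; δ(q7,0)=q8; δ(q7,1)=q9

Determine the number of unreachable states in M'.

No path from q0 leads to q1, q3, q5; the other 7 states are all reachable.

3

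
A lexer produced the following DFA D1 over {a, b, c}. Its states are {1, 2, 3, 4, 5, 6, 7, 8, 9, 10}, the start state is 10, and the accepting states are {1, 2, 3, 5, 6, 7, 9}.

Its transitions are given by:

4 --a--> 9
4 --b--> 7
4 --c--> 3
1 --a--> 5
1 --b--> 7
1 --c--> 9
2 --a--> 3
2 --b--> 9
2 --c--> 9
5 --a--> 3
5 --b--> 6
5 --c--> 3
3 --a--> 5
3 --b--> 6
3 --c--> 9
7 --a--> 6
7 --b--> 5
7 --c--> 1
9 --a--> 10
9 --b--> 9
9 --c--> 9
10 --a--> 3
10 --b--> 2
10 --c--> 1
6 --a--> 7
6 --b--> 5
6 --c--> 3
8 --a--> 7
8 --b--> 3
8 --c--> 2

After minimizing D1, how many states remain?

Reachable states from the start: {1,2,3,5,6,7,9,10}. Unreachable: {4,8} — drop them.
P0 = {1,2,3,5,6,7,9} | {10}.
Refine {1,2,3,5,6,7,9} on symbol a: members go to different blocks, giving {1,2,3,5,6,7} and {9}.
Refine {1,2,3,5,6,7} on symbol b: members go to different blocks, giving {1,3,5,6,7} and {2}.
Split {1,3,5,6,7} by δ(·,c) → {5,6,7} and {1,3}.
Refine {5,6,7} on symbol a: members go to different blocks, giving {6,7} and {5}.
The partition is now stable with 6 blocks: {6,7} | {10} | {9} | {2} | {1,3} | {5}.

6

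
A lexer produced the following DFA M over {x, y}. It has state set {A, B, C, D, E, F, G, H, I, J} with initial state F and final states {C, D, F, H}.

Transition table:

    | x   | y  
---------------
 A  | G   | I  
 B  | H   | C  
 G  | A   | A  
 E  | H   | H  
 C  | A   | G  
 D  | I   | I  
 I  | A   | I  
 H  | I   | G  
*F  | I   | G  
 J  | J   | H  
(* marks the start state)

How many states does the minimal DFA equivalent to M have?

2

Reachable states from the start: {A,F,G,I}. Unreachable: {B,C,D,E,H,J} — drop them.
Initial partition by acceptance: {F} | {A,G,I}.
The partition is now stable with 2 blocks: {F} | {A,G,I}.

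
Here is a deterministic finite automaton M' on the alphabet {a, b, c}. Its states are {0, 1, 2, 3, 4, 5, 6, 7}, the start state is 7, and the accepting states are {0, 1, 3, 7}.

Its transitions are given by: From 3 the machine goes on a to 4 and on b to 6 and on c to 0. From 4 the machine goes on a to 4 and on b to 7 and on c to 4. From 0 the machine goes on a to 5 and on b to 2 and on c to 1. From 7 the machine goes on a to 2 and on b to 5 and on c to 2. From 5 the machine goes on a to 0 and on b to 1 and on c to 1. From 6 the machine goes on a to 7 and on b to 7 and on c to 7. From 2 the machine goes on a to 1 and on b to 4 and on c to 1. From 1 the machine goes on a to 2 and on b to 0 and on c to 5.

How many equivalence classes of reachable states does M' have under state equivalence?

6

First remove the unreachable states {3,6}; 6 states remain.
Start with accepting vs non-accepting: {0,1,7} | {2,4,5}.
On input b, block {0,1,7} splits into {0,7} and {1}.
Refine {0,7} on symbol c: members go to different blocks, giving {0} and {7}.
Refine {2,4,5} on symbol a: members go to different blocks, giving {2} and {4} and {5}.
No further refinement is possible. Final partition (6 blocks): {0} | {2} | {1} | {7} | {4} | {5}.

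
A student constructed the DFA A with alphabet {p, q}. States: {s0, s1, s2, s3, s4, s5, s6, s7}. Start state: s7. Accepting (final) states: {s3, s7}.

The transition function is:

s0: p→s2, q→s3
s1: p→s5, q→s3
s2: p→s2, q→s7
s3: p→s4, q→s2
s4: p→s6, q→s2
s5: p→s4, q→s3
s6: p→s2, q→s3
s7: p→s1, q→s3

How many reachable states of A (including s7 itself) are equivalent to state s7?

States {s0} cannot be reached from the start state, so discard them.
Initial partition by acceptance: {s3,s7} | {s1,s2,s4,s5,s6}.
On input q, block {s3,s7} splits into {s3} and {s7}.
On input q, block {s1,s2,s4,s5,s6} splits into {s1,s5,s6} and {s2} and {s4}.
Refine {s1,s5,s6} on symbol p: members go to different blocks, giving {s1} and {s5} and {s6}.
Stable partition: {s3} | {s1} | {s7} | {s2} | {s4} | {s5} | {s6} — 7 equivalence classes.
The equivalence class containing s7 is {s7}, of size 1.

1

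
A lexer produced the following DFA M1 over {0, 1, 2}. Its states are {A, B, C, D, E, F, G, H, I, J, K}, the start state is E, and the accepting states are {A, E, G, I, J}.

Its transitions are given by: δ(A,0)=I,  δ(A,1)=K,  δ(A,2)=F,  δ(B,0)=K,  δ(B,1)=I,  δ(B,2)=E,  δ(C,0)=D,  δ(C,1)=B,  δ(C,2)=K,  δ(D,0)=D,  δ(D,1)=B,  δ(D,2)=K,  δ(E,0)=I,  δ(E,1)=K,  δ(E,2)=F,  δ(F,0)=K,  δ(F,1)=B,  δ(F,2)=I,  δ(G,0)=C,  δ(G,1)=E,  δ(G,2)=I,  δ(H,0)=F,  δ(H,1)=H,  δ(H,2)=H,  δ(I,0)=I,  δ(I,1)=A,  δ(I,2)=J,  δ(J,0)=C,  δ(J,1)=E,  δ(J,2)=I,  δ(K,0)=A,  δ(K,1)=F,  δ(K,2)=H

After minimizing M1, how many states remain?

8

Reachable states from the start: {A,B,C,D,E,F,H,I,J,K}. Unreachable: {G} — drop them.
Initial partition by acceptance: {A,E,I,J} | {B,C,D,F,H,K}.
Split {A,E,I,J} by δ(·,0) → {A,E,I} and {J}.
Split {A,E,I} by δ(·,1) → {A,E} and {I}.
Refine {B,C,D,F,H,K} on symbol 0: members go to different blocks, giving {B,C,D,F,H} and {K}.
On input 0, block {B,C,D,F,H} splits into {C,D,H} and {B,F}.
On input 0, block {C,D,H} splits into {C,D} and {H}.
On input 1, block {B,F} splits into {B} and {F}.
No further refinement is possible. Final partition (8 blocks): {A,E} | {C,D} | {J} | {I} | {K} | {B} | {H} | {F}.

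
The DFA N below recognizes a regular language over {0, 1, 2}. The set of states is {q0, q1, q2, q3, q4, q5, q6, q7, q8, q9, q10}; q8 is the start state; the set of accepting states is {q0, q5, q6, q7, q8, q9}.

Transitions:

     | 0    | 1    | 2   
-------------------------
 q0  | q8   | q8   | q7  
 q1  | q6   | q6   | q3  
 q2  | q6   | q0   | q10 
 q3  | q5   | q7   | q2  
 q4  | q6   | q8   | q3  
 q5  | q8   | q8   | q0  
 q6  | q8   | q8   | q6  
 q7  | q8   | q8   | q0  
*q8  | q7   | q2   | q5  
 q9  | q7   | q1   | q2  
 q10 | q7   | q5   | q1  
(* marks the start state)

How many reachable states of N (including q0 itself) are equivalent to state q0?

4

States {q4,q9} cannot be reached from the start state, so discard them.
Start with accepting vs non-accepting: {q0,q5,q6,q7,q8} | {q1,q2,q3,q10}.
On input 1, block {q0,q5,q6,q7,q8} splits into {q0,q5,q6,q7} and {q8}.
Stable partition: {q0,q5,q6,q7} | {q1,q2,q3,q10} | {q8} — 3 equivalence classes.
The equivalence class containing q0 is {q0,q5,q6,q7}, of size 4.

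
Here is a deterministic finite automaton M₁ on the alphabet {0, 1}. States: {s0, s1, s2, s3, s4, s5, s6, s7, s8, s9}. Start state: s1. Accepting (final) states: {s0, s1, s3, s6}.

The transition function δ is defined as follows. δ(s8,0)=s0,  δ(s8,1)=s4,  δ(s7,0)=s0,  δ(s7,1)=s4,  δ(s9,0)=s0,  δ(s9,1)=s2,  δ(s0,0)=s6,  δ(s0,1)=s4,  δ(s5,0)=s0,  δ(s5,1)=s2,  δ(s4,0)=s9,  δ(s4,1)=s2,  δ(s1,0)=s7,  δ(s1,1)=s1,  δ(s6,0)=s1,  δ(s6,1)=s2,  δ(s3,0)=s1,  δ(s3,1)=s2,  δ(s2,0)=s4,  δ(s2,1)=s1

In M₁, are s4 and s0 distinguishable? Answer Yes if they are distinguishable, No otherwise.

Yes

Reachable states from the start: {s0,s1,s2,s4,s6,s7,s9}. Unreachable: {s3,s5,s8} — drop them.
Initial partition by acceptance: {s0,s1,s6} | {s2,s4,s7,s9}.
Split {s0,s1,s6} by δ(·,0) → {s0,s6} and {s1}.
On input 0, block {s0,s6} splits into {s0} and {s6}.
On input 0, block {s2,s4,s7,s9} splits into {s2,s4} and {s7,s9}.
Refine {s2,s4} on symbol 0: members go to different blocks, giving {s2} and {s4}.
On input 1, block {s7,s9} splits into {s7} and {s9}.
The partition is now stable with 7 blocks: {s0} | {s2} | {s1} | {s6} | {s7} | {s4} | {s9}.
s4 and s0 end up in different blocks, so they are distinguishable. For instance, the string 'ε' is accepted from only s0.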